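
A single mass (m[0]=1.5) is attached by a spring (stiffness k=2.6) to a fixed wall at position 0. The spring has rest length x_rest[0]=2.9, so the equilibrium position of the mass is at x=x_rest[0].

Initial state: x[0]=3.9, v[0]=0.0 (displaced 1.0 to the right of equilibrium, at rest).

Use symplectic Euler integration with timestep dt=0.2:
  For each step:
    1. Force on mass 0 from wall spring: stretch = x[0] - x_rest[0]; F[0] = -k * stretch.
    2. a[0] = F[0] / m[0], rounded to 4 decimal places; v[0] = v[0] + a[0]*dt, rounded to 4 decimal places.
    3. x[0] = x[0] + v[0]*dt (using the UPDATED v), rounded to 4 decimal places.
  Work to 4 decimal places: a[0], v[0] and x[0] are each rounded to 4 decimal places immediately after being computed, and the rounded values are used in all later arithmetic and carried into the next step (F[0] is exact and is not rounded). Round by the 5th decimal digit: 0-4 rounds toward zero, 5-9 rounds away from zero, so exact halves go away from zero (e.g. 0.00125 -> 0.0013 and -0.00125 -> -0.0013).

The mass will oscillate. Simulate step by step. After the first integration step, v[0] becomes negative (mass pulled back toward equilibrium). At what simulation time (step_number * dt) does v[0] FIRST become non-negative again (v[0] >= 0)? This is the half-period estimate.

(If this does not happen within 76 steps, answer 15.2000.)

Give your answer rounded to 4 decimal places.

Answer: 2.4000

Derivation:
Step 0: x=[3.9000] v=[0.0000]
Step 1: x=[3.8307] v=[-0.3467]
Step 2: x=[3.6968] v=[-0.6693]
Step 3: x=[3.5077] v=[-0.9455]
Step 4: x=[3.2765] v=[-1.1562]
Step 5: x=[3.0192] v=[-1.2867]
Step 6: x=[2.7536] v=[-1.3280]
Step 7: x=[2.4982] v=[-1.2772]
Step 8: x=[2.2706] v=[-1.1379]
Step 9: x=[2.0867] v=[-0.9197]
Step 10: x=[1.9591] v=[-0.6378]
Step 11: x=[1.8968] v=[-0.3116]
Step 12: x=[1.9040] v=[0.0362]
First v>=0 after going negative at step 12, time=2.4000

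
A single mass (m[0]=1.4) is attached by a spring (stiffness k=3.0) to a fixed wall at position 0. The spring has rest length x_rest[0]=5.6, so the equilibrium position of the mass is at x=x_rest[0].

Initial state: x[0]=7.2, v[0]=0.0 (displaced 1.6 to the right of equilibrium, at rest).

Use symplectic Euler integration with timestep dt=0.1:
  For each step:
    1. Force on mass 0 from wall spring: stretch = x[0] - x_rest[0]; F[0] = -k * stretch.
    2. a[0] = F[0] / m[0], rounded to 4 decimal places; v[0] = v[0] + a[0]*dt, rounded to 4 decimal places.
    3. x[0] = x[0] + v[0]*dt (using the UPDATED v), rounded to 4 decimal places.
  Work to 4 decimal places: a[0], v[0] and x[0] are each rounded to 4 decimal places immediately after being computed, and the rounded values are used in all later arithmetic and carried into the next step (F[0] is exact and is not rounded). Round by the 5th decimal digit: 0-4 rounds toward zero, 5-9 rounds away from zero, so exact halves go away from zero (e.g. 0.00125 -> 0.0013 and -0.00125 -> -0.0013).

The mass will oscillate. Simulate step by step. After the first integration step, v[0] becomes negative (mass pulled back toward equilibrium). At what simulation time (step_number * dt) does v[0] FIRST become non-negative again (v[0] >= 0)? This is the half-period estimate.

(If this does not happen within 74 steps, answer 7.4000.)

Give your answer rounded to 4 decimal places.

Step 0: x=[7.2000] v=[0.0000]
Step 1: x=[7.1657] v=[-0.3429]
Step 2: x=[7.0979] v=[-0.6784]
Step 3: x=[6.9980] v=[-0.9994]
Step 4: x=[6.8681] v=[-1.2990]
Step 5: x=[6.7110] v=[-1.5707]
Step 6: x=[6.5301] v=[-1.8088]
Step 7: x=[6.3293] v=[-2.0081]
Step 8: x=[6.1129] v=[-2.1644]
Step 9: x=[5.8855] v=[-2.2743]
Step 10: x=[5.6520] v=[-2.3355]
Step 11: x=[5.4173] v=[-2.3466]
Step 12: x=[5.1866] v=[-2.3075]
Step 13: x=[4.9647] v=[-2.2189]
Step 14: x=[4.7564] v=[-2.0828]
Step 15: x=[4.5662] v=[-1.9020]
Step 16: x=[4.3982] v=[-1.6805]
Step 17: x=[4.2559] v=[-1.4230]
Step 18: x=[4.1424] v=[-1.1350]
Step 19: x=[4.0601] v=[-0.8227]
Step 20: x=[4.0108] v=[-0.4927]
Step 21: x=[3.9956] v=[-0.1522]
Step 22: x=[4.0148] v=[0.1916]
First v>=0 after going negative at step 22, time=2.2000

Answer: 2.2000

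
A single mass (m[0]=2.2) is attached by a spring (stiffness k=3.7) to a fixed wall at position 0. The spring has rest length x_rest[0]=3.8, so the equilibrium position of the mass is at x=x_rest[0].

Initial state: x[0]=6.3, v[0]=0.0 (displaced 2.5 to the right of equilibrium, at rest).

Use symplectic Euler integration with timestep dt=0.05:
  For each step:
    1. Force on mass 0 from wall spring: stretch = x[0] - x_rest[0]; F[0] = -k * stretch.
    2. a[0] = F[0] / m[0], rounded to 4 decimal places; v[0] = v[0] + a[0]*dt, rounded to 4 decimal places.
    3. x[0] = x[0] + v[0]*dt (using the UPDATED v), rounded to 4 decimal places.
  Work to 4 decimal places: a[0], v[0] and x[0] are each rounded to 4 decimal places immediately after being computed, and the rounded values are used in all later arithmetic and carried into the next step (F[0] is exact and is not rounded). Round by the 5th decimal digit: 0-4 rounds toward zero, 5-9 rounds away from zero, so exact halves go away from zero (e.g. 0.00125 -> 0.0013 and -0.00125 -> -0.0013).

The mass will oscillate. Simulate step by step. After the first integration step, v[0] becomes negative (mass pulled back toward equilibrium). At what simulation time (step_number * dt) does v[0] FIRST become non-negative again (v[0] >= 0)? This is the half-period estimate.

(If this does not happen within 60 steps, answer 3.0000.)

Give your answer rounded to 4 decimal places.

Answer: 2.4500

Derivation:
Step 0: x=[6.3000] v=[0.0000]
Step 1: x=[6.2895] v=[-0.2102]
Step 2: x=[6.2685] v=[-0.4195]
Step 3: x=[6.2371] v=[-0.6271]
Step 4: x=[6.1955] v=[-0.8320]
Step 5: x=[6.1438] v=[-1.0334]
Step 6: x=[6.0823] v=[-1.2305]
Step 7: x=[6.0112] v=[-1.4224]
Step 8: x=[5.9308] v=[-1.6083]
Step 9: x=[5.8414] v=[-1.7875]
Step 10: x=[5.7434] v=[-1.9592]
Step 11: x=[5.6373] v=[-2.1226]
Step 12: x=[5.5234] v=[-2.2771]
Step 13: x=[5.4023] v=[-2.4220]
Step 14: x=[5.2745] v=[-2.5567]
Step 15: x=[5.1405] v=[-2.6807]
Step 16: x=[5.0008] v=[-2.7934]
Step 17: x=[4.8561] v=[-2.8944]
Step 18: x=[4.7069] v=[-2.9832]
Step 19: x=[4.5539] v=[-3.0595]
Step 20: x=[4.3978] v=[-3.1229]
Step 21: x=[4.2391] v=[-3.1732]
Step 22: x=[4.0786] v=[-3.2101]
Step 23: x=[3.9169] v=[-3.2335]
Step 24: x=[3.7547] v=[-3.2433]
Step 25: x=[3.5927] v=[-3.2395]
Step 26: x=[3.4316] v=[-3.2221]
Step 27: x=[3.2720] v=[-3.1911]
Step 28: x=[3.1147] v=[-3.1467]
Step 29: x=[2.9602] v=[-3.0891]
Step 30: x=[2.8093] v=[-3.0185]
Step 31: x=[2.6625] v=[-2.9352]
Step 32: x=[2.5205] v=[-2.8395]
Step 33: x=[2.3839] v=[-2.7319]
Step 34: x=[2.2533] v=[-2.6128]
Step 35: x=[2.1292] v=[-2.4827]
Step 36: x=[2.0121] v=[-2.3422]
Step 37: x=[1.9025] v=[-2.1919]
Step 38: x=[1.8009] v=[-2.0323]
Step 39: x=[1.7077] v=[-1.8642]
Step 40: x=[1.6233] v=[-1.6883]
Step 41: x=[1.5480] v=[-1.5053]
Step 42: x=[1.4822] v=[-1.3159]
Step 43: x=[1.4262] v=[-1.1210]
Step 44: x=[1.3801] v=[-0.9214]
Step 45: x=[1.3442] v=[-0.7179]
Step 46: x=[1.3186] v=[-0.5114]
Step 47: x=[1.3035] v=[-0.3027]
Step 48: x=[1.2989] v=[-0.0928]
Step 49: x=[1.3048] v=[0.1175]
First v>=0 after going negative at step 49, time=2.4500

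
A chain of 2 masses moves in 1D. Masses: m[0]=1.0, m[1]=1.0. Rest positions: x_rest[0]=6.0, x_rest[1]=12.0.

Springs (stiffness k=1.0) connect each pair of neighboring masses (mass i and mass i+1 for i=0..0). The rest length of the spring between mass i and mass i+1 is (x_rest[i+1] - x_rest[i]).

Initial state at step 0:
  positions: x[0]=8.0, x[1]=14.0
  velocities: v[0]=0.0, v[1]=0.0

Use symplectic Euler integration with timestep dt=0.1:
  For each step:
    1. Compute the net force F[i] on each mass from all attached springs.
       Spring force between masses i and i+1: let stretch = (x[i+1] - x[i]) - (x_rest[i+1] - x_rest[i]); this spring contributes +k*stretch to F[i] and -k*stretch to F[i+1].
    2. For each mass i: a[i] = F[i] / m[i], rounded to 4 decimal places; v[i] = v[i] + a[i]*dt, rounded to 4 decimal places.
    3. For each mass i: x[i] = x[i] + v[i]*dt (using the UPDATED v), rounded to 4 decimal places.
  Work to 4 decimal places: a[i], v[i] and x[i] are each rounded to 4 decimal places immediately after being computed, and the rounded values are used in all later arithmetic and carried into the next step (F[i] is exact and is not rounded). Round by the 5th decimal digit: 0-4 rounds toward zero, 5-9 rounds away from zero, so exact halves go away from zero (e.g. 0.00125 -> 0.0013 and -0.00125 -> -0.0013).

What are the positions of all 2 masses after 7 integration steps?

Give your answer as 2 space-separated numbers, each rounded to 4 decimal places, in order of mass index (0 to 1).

Step 0: x=[8.0000 14.0000] v=[0.0000 0.0000]
Step 1: x=[8.0000 14.0000] v=[0.0000 0.0000]
Step 2: x=[8.0000 14.0000] v=[0.0000 0.0000]
Step 3: x=[8.0000 14.0000] v=[0.0000 0.0000]
Step 4: x=[8.0000 14.0000] v=[0.0000 0.0000]
Step 5: x=[8.0000 14.0000] v=[0.0000 0.0000]
Step 6: x=[8.0000 14.0000] v=[0.0000 0.0000]
Step 7: x=[8.0000 14.0000] v=[0.0000 0.0000]

Answer: 8.0000 14.0000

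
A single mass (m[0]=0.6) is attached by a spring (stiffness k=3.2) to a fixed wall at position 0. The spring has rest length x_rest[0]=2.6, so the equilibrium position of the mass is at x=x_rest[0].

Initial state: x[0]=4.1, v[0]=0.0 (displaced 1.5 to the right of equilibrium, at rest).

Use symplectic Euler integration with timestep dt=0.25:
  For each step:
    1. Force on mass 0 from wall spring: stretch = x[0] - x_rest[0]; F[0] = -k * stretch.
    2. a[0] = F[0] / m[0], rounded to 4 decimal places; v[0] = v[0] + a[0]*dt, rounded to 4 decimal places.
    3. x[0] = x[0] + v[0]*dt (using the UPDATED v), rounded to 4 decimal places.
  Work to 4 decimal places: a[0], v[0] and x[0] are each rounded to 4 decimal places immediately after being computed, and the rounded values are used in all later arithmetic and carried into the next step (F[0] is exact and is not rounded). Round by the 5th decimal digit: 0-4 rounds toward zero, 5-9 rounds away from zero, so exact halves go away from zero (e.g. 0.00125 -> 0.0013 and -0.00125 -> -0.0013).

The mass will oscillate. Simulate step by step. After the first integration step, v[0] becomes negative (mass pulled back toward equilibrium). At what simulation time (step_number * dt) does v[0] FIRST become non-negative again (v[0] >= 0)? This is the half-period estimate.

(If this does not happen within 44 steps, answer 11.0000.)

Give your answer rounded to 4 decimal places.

Step 0: x=[4.1000] v=[0.0000]
Step 1: x=[3.6000] v=[-2.0000]
Step 2: x=[2.7667] v=[-3.3333]
Step 3: x=[1.8778] v=[-3.5556]
Step 4: x=[1.2296] v=[-2.5927]
Step 5: x=[1.0382] v=[-0.7655]
Step 6: x=[1.3674] v=[1.3169]
First v>=0 after going negative at step 6, time=1.5000

Answer: 1.5000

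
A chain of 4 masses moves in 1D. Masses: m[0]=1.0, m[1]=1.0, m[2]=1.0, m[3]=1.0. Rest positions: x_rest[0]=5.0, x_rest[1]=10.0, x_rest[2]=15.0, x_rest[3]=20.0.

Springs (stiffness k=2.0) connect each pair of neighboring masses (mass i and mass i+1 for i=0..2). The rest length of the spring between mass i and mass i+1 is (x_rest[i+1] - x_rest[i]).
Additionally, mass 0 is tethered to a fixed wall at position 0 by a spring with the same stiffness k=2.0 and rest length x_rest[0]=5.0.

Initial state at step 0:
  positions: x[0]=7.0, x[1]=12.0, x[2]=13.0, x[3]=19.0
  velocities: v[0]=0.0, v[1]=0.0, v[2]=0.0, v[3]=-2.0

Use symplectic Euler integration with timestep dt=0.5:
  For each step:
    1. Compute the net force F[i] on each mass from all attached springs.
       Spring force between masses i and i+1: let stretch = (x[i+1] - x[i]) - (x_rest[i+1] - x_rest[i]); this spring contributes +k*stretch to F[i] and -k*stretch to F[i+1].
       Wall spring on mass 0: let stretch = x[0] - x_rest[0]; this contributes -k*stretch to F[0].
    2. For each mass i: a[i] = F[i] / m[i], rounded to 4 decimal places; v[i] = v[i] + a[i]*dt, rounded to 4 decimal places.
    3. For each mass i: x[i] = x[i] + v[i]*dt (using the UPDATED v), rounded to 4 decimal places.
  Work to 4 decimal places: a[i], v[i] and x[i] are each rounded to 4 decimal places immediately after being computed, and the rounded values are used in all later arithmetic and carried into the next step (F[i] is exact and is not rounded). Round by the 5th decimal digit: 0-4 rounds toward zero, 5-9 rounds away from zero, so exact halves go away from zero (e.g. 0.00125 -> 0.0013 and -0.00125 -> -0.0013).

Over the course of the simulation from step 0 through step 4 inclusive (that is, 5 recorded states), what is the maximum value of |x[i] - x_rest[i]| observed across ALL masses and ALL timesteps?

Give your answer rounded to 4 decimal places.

Step 0: x=[7.0000 12.0000 13.0000 19.0000] v=[0.0000 0.0000 0.0000 -2.0000]
Step 1: x=[6.0000 10.0000 15.5000 17.5000] v=[-2.0000 -4.0000 5.0000 -3.0000]
Step 2: x=[4.0000 8.7500 16.2500 17.5000] v=[-4.0000 -2.5000 1.5000 0.0000]
Step 3: x=[2.3750 8.8750 13.8750 19.3750] v=[-3.2500 0.2500 -4.7500 3.7500]
Step 4: x=[2.8125 8.2500 11.7500 21.0000] v=[0.8750 -1.2500 -4.2500 3.2500]
Max displacement = 3.2500

Answer: 3.2500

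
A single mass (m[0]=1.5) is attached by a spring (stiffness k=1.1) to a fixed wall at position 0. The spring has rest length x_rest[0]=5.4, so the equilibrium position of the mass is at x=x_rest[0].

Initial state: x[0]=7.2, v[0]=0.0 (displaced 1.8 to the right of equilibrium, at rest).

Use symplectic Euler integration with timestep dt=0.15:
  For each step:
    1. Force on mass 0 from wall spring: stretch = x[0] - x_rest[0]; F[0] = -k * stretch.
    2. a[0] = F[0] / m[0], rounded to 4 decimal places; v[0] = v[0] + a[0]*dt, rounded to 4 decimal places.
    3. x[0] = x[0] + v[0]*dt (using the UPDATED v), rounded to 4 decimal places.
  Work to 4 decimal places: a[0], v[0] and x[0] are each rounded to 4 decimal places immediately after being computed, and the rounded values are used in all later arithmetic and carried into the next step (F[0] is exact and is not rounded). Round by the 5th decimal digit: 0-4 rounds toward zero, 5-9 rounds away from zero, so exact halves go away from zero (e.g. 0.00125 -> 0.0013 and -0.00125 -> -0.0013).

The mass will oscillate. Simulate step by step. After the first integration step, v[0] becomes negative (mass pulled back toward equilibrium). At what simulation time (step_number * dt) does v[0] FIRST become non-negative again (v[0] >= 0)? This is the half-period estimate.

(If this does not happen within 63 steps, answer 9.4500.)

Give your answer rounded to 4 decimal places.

Step 0: x=[7.2000] v=[0.0000]
Step 1: x=[7.1703] v=[-0.1980]
Step 2: x=[7.1114] v=[-0.3927]
Step 3: x=[7.0243] v=[-0.5810]
Step 4: x=[6.9103] v=[-0.7597]
Step 5: x=[6.7714] v=[-0.9258]
Step 6: x=[6.6099] v=[-1.0767]
Step 7: x=[6.4284] v=[-1.2098]
Step 8: x=[6.2300] v=[-1.3229]
Step 9: x=[6.0179] v=[-1.4142]
Step 10: x=[5.7956] v=[-1.4822]
Step 11: x=[5.5667] v=[-1.5257]
Step 12: x=[5.3351] v=[-1.5440]
Step 13: x=[5.1046] v=[-1.5369]
Step 14: x=[4.8789] v=[-1.5044]
Step 15: x=[4.6618] v=[-1.4471]
Step 16: x=[4.4569] v=[-1.3659]
Step 17: x=[4.2676] v=[-1.2622]
Step 18: x=[4.0970] v=[-1.1376]
Step 19: x=[3.9479] v=[-0.9943]
Step 20: x=[3.8227] v=[-0.8346]
Step 21: x=[3.7235] v=[-0.6611]
Step 22: x=[3.6520] v=[-0.4767]
Step 23: x=[3.6093] v=[-0.2844]
Step 24: x=[3.5962] v=[-0.0874]
Step 25: x=[3.6129] v=[0.1110]
First v>=0 after going negative at step 25, time=3.7500

Answer: 3.7500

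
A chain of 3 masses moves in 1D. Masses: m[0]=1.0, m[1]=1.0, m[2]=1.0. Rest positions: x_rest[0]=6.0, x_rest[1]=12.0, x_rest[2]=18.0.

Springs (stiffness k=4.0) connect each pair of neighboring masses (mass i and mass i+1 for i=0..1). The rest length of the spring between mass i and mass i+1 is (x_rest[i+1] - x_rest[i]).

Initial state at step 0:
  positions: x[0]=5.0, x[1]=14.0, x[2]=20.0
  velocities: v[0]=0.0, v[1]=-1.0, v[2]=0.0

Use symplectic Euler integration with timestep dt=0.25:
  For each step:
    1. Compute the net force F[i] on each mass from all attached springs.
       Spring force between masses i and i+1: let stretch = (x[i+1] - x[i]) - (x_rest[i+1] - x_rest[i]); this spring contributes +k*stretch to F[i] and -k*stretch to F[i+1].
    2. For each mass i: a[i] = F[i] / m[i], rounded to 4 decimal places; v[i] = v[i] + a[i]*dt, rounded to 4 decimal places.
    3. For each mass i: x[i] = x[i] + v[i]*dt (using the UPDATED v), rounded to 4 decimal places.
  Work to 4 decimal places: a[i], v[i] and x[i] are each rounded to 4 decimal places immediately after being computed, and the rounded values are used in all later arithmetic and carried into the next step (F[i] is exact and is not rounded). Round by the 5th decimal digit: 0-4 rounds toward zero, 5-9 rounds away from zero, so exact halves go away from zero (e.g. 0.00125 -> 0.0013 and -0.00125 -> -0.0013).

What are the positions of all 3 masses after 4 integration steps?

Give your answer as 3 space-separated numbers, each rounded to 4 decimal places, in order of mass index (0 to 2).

Answer: 7.9727 12.0586 17.9688

Derivation:
Step 0: x=[5.0000 14.0000 20.0000] v=[0.0000 -1.0000 0.0000]
Step 1: x=[5.7500 13.0000 20.0000] v=[3.0000 -4.0000 0.0000]
Step 2: x=[6.8125 11.9375 19.7500] v=[4.2500 -4.2500 -1.0000]
Step 3: x=[7.6563 11.5469 19.0469] v=[3.3750 -1.5625 -2.8125]
Step 4: x=[7.9727 12.0586 17.9688] v=[1.2656 2.0469 -4.3125]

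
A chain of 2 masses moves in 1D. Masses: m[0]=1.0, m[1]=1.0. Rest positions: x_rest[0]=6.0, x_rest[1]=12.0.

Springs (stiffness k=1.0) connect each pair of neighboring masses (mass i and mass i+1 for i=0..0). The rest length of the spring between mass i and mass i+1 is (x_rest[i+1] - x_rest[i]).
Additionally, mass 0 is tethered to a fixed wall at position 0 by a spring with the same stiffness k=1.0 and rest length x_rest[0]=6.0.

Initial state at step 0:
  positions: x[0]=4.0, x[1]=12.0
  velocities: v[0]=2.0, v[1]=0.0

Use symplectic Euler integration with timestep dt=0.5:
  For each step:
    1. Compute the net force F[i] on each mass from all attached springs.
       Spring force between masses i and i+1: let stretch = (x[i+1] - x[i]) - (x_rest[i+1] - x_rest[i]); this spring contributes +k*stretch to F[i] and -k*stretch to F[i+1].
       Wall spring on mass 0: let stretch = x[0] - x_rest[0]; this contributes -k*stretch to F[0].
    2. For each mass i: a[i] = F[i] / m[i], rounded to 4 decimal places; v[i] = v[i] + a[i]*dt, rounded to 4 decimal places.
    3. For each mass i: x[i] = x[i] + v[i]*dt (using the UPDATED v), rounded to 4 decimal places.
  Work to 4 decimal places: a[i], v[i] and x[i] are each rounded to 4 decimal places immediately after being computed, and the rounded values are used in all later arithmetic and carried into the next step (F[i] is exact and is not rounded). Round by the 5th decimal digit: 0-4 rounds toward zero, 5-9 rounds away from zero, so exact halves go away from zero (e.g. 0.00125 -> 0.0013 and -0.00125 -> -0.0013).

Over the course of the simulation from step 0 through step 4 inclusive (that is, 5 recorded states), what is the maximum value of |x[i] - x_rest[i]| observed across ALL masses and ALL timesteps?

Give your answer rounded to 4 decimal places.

Step 0: x=[4.0000 12.0000] v=[2.0000 0.0000]
Step 1: x=[6.0000 11.5000] v=[4.0000 -1.0000]
Step 2: x=[7.8750 11.1250] v=[3.7500 -0.7500]
Step 3: x=[8.5938 11.4375] v=[1.4375 0.6250]
Step 4: x=[7.8750 12.5391] v=[-1.4376 2.2032]
Max displacement = 2.5938

Answer: 2.5938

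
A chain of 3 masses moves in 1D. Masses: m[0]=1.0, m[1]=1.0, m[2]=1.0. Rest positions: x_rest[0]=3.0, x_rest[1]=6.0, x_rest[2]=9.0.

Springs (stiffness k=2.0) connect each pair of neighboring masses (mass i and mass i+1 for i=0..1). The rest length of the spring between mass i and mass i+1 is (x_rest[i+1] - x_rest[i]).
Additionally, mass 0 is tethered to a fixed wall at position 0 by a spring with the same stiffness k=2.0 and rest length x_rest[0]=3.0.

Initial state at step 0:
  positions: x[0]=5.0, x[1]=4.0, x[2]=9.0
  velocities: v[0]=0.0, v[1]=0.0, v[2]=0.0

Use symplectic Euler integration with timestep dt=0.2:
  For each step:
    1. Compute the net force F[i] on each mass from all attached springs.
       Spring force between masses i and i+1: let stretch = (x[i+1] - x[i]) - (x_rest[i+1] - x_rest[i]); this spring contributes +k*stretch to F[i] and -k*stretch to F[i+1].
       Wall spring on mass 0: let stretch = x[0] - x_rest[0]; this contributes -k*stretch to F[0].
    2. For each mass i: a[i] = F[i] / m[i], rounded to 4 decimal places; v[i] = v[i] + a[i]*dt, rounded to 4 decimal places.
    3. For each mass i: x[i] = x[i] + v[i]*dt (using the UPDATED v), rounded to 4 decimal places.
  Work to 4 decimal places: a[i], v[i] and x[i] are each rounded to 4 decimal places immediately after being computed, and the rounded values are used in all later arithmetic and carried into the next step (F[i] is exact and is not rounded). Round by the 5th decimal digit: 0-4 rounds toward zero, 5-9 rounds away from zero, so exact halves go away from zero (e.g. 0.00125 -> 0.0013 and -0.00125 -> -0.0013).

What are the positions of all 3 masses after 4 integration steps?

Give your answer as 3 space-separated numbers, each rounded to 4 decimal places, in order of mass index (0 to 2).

Step 0: x=[5.0000 4.0000 9.0000] v=[0.0000 0.0000 0.0000]
Step 1: x=[4.5200 4.4800 8.8400] v=[-2.4000 2.4000 -0.8000]
Step 2: x=[3.6752 5.3120 8.5712] v=[-4.2240 4.1600 -1.3440]
Step 3: x=[2.6673 6.2738 8.2817] v=[-5.0394 4.8090 -1.4477]
Step 4: x=[1.7346 7.1077 8.0715] v=[-4.6637 4.1696 -1.0509]

Answer: 1.7346 7.1077 8.0715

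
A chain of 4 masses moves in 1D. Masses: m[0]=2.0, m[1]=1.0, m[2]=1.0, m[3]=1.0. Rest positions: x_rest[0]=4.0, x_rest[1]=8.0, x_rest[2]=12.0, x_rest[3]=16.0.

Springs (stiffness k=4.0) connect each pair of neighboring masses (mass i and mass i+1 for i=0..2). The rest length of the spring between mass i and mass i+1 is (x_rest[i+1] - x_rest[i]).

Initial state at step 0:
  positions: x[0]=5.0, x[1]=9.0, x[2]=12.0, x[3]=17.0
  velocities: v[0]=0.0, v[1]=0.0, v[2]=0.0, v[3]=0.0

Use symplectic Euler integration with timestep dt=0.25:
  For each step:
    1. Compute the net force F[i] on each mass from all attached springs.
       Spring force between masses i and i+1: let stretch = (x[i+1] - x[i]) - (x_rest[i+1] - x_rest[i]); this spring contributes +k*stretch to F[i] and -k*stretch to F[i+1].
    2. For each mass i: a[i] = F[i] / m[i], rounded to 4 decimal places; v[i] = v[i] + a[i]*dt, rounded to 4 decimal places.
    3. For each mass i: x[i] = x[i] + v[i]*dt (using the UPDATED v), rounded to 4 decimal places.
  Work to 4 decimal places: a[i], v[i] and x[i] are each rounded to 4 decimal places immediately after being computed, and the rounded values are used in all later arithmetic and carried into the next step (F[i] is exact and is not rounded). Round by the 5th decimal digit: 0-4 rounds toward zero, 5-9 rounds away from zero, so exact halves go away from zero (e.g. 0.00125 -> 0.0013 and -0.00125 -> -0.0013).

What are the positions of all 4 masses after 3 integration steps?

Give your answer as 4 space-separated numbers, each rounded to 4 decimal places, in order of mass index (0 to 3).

Step 0: x=[5.0000 9.0000 12.0000 17.0000] v=[0.0000 0.0000 0.0000 0.0000]
Step 1: x=[5.0000 8.7500 12.5000 16.7500] v=[0.0000 -1.0000 2.0000 -1.0000]
Step 2: x=[4.9688 8.5000 13.1250 16.4375] v=[-0.1250 -1.0000 2.5000 -1.2500]
Step 3: x=[4.8790 8.5235 13.4219 16.2969] v=[-0.3594 0.0938 1.1875 -0.5625]

Answer: 4.8790 8.5235 13.4219 16.2969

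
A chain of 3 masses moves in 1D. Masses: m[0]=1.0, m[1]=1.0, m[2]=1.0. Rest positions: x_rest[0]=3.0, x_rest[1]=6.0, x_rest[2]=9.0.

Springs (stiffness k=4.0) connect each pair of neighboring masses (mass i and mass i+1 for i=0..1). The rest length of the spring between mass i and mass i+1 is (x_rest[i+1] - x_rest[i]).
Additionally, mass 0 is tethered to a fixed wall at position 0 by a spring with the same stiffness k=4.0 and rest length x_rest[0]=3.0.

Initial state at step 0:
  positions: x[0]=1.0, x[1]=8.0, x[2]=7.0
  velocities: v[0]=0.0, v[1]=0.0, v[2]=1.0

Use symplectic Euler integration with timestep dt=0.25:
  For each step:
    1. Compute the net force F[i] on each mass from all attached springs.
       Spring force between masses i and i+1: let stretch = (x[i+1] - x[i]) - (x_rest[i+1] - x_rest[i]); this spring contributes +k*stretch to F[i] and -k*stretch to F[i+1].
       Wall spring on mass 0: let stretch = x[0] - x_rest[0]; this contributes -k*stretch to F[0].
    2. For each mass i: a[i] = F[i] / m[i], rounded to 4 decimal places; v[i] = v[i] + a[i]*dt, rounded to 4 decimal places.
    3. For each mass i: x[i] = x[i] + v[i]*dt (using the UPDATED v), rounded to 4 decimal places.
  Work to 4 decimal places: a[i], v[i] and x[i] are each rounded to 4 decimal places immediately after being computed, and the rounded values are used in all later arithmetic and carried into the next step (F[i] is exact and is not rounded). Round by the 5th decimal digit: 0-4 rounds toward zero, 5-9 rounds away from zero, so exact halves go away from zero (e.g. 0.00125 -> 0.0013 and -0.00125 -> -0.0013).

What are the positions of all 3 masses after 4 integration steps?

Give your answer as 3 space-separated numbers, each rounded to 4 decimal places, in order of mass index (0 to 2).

Answer: 3.6992 4.6289 9.9727

Derivation:
Step 0: x=[1.0000 8.0000 7.0000] v=[0.0000 0.0000 1.0000]
Step 1: x=[2.5000 6.0000 8.2500] v=[6.0000 -8.0000 5.0000]
Step 2: x=[4.2500 3.6875 9.6875] v=[7.0000 -9.2500 5.7500]
Step 3: x=[4.7969 3.0156 10.3750] v=[2.1875 -2.6875 2.7500]
Step 4: x=[3.6992 4.6289 9.9727] v=[-4.3907 6.4532 -1.6094]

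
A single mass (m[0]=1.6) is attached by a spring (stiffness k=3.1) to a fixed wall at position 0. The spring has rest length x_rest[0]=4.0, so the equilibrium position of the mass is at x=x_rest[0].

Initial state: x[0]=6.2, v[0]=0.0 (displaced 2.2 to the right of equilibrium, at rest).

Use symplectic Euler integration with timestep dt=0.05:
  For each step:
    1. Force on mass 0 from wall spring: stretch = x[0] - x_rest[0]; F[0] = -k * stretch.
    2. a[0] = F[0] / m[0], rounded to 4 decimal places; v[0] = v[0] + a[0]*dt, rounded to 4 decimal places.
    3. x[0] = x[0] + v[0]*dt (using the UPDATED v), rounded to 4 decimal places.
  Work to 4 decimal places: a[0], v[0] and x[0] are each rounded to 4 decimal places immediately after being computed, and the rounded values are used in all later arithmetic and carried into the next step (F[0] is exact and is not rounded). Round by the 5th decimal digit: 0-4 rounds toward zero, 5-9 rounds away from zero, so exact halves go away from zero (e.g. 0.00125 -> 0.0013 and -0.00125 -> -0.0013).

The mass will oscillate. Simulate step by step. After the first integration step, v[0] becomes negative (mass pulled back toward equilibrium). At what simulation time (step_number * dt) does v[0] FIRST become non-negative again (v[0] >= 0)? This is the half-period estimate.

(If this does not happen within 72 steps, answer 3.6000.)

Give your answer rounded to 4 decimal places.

Answer: 2.3000

Derivation:
Step 0: x=[6.2000] v=[0.0000]
Step 1: x=[6.1893] v=[-0.2131]
Step 2: x=[6.1680] v=[-0.4252]
Step 3: x=[6.1362] v=[-0.6352]
Step 4: x=[6.0941] v=[-0.8421]
Step 5: x=[6.0419] v=[-1.0450]
Step 6: x=[5.9798] v=[-1.2428]
Step 7: x=[5.9081] v=[-1.4346]
Step 8: x=[5.8271] v=[-1.6194]
Step 9: x=[5.7373] v=[-1.7964]
Step 10: x=[5.6391] v=[-1.9647]
Step 11: x=[5.5329] v=[-2.1235]
Step 12: x=[5.4193] v=[-2.2720]
Step 13: x=[5.2988] v=[-2.4095]
Step 14: x=[5.1720] v=[-2.5353]
Step 15: x=[5.0396] v=[-2.6488]
Step 16: x=[4.9021] v=[-2.7495]
Step 17: x=[4.7603] v=[-2.8369]
Step 18: x=[4.6148] v=[-2.9106]
Step 19: x=[4.4663] v=[-2.9702]
Step 20: x=[4.3155] v=[-3.0154]
Step 21: x=[4.1632] v=[-3.0460]
Step 22: x=[4.0101] v=[-3.0618]
Step 23: x=[3.8570] v=[-3.0628]
Step 24: x=[3.7046] v=[-3.0489]
Step 25: x=[3.5536] v=[-3.0203]
Step 26: x=[3.4047] v=[-2.9771]
Step 27: x=[3.2587] v=[-2.9194]
Step 28: x=[3.1163] v=[-2.8476]
Step 29: x=[2.9782] v=[-2.7620]
Step 30: x=[2.8451] v=[-2.6630]
Step 31: x=[2.7175] v=[-2.5511]
Step 32: x=[2.5962] v=[-2.4269]
Step 33: x=[2.4817] v=[-2.2909]
Step 34: x=[2.3745] v=[-2.1438]
Step 35: x=[2.2752] v=[-1.9863]
Step 36: x=[2.1842] v=[-1.8192]
Step 37: x=[2.1020] v=[-1.6433]
Step 38: x=[2.0290] v=[-1.4594]
Step 39: x=[1.9656] v=[-1.2685]
Step 40: x=[1.9120] v=[-1.0714]
Step 41: x=[1.8685] v=[-0.8691]
Step 42: x=[1.8354] v=[-0.6626]
Step 43: x=[1.8128] v=[-0.4529]
Step 44: x=[1.8008] v=[-0.2410]
Step 45: x=[1.7994] v=[-0.0280]
Step 46: x=[1.8087] v=[0.1852]
First v>=0 after going negative at step 46, time=2.3000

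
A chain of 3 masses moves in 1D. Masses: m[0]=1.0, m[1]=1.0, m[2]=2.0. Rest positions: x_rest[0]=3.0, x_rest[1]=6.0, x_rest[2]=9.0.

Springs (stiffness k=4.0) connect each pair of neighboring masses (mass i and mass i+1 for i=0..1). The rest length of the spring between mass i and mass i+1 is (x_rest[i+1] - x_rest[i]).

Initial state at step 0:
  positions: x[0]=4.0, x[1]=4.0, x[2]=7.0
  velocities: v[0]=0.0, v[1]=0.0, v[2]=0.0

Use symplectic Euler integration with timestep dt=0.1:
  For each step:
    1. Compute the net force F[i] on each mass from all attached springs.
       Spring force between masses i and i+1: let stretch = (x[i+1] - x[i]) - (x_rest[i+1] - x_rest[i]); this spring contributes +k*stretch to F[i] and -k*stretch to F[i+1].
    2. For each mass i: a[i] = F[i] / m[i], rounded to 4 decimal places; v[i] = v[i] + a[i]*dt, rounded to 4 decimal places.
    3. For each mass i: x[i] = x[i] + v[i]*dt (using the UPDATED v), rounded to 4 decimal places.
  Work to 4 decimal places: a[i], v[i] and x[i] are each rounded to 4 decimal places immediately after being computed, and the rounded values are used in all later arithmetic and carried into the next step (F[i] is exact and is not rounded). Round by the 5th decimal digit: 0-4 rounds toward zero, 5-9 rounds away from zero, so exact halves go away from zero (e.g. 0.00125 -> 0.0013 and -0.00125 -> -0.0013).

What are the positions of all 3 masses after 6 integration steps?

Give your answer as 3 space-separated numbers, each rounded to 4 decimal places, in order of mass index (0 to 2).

Step 0: x=[4.0000 4.0000 7.0000] v=[0.0000 0.0000 0.0000]
Step 1: x=[3.8800 4.1200 7.0000] v=[-1.2000 1.2000 0.0000]
Step 2: x=[3.6496 4.3456 7.0024] v=[-2.3040 2.2560 0.0240]
Step 3: x=[3.3270 4.6496 7.0117] v=[-3.2256 3.0403 0.0926]
Step 4: x=[2.9373 4.9952 7.0337] v=[-3.8966 3.4561 0.2202]
Step 5: x=[2.5100 5.3400 7.0750] v=[-4.2734 3.4483 0.4125]
Step 6: x=[2.0759 5.6410 7.1416] v=[-4.3414 3.0103 0.6655]

Answer: 2.0759 5.6410 7.1416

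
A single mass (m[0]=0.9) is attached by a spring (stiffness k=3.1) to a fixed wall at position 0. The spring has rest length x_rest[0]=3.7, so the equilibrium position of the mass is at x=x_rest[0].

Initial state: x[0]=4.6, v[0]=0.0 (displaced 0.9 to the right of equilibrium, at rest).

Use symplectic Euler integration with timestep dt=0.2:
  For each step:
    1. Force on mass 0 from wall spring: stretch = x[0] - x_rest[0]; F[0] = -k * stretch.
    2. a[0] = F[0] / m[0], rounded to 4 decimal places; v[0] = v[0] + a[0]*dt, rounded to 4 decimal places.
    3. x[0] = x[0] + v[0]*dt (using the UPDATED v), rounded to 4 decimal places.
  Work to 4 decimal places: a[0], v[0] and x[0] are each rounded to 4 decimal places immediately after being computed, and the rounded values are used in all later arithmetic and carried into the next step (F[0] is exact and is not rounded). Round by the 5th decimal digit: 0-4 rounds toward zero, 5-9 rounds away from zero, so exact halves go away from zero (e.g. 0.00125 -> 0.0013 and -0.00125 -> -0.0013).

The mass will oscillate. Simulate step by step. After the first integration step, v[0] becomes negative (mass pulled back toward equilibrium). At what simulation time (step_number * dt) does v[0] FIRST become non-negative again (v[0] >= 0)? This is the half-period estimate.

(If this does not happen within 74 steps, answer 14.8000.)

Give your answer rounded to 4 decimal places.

Answer: 1.8000

Derivation:
Step 0: x=[4.6000] v=[0.0000]
Step 1: x=[4.4760] v=[-0.6200]
Step 2: x=[4.2451] v=[-1.1546]
Step 3: x=[3.9391] v=[-1.5301]
Step 4: x=[3.6001] v=[-1.6948]
Step 5: x=[3.2749] v=[-1.6260]
Step 6: x=[3.0083] v=[-1.3332]
Step 7: x=[2.8370] v=[-0.8567]
Step 8: x=[2.7846] v=[-0.2622]
Step 9: x=[2.8583] v=[0.3684]
First v>=0 after going negative at step 9, time=1.8000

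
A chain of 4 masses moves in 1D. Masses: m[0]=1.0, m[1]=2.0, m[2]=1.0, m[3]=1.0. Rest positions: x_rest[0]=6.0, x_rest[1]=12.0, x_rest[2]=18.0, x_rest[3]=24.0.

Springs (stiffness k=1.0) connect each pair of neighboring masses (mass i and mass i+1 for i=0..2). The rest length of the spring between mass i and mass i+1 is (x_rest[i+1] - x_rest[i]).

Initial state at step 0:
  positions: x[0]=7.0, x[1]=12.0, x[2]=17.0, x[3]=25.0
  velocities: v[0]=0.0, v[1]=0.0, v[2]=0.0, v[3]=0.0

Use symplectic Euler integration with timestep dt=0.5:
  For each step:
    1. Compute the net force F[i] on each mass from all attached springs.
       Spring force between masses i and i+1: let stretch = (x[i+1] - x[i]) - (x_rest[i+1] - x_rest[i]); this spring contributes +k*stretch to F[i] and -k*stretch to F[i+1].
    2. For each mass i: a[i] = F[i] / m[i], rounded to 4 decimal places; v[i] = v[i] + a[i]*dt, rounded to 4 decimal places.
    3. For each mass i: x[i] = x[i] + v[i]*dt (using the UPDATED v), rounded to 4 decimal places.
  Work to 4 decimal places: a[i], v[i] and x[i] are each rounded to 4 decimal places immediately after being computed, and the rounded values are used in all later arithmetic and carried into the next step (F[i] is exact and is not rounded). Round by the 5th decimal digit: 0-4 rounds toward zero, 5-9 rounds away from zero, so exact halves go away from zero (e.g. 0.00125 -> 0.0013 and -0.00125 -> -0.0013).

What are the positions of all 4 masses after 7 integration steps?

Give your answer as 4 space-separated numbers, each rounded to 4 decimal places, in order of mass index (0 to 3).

Step 0: x=[7.0000 12.0000 17.0000 25.0000] v=[0.0000 0.0000 0.0000 0.0000]
Step 1: x=[6.7500 12.0000 17.7500 24.5000] v=[-0.5000 0.0000 1.5000 -1.0000]
Step 2: x=[6.3125 12.0625 18.7500 23.8125] v=[-0.8750 0.1250 2.0000 -1.3750]
Step 3: x=[5.8125 12.2422 19.3438 23.3594] v=[-1.0000 0.3594 1.1875 -0.9063]
Step 4: x=[5.4199 12.5059 19.1661 23.4024] v=[-0.7852 0.5274 -0.3555 0.0859]
Step 5: x=[5.2988 12.7164 18.3824 23.8863] v=[-0.2422 0.4210 -1.5675 0.9678]
Step 6: x=[5.5321 12.7080 17.5581 24.4943] v=[0.4666 -0.0169 -1.6486 1.2159]
Step 7: x=[6.0594 12.4088 17.2553 24.8682] v=[1.0546 -0.5984 -0.6056 0.7478]

Answer: 6.0594 12.4088 17.2553 24.8682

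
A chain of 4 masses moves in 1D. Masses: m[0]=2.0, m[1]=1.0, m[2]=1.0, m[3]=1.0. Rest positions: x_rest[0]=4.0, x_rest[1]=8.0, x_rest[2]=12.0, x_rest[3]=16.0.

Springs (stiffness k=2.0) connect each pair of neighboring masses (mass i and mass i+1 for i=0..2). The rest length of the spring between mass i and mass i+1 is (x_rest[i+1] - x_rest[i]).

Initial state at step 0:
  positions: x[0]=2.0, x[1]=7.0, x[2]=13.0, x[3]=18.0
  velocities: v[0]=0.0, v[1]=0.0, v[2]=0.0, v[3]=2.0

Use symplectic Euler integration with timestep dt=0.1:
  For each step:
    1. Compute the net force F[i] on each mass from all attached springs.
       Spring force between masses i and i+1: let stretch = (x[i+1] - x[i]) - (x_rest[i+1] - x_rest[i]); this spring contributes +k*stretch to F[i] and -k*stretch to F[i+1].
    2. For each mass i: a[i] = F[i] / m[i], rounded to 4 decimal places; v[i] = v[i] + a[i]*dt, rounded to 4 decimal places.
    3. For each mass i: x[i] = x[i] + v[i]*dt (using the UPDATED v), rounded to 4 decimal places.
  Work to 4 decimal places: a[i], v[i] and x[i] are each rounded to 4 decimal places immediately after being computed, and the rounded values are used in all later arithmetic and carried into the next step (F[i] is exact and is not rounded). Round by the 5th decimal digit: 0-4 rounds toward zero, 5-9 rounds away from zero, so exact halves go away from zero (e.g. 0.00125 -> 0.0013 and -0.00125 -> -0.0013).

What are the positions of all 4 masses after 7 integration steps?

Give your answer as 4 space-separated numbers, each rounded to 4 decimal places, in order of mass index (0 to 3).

Step 0: x=[2.0000 7.0000 13.0000 18.0000] v=[0.0000 0.0000 0.0000 2.0000]
Step 1: x=[2.0100 7.0200 12.9800 18.1800] v=[0.1000 0.2000 -0.2000 1.8000]
Step 2: x=[2.0301 7.0590 12.9448 18.3360] v=[0.2010 0.3900 -0.3520 1.5600]
Step 3: x=[2.0605 7.1151 12.8997 18.4642] v=[0.3039 0.5614 -0.4509 1.2818]
Step 4: x=[2.1014 7.1858 12.8502 18.5611] v=[0.4094 0.7074 -0.4949 0.9689]
Step 5: x=[2.1532 7.2681 12.8016 18.6238] v=[0.5178 0.8234 -0.4856 0.6267]
Step 6: x=[2.2161 7.3588 12.7588 18.6500] v=[0.6293 0.9071 -0.4279 0.2623]
Step 7: x=[2.2905 7.4547 12.7258 18.6384] v=[0.7436 0.9586 -0.3297 -0.1159]

Answer: 2.2905 7.4547 12.7258 18.6384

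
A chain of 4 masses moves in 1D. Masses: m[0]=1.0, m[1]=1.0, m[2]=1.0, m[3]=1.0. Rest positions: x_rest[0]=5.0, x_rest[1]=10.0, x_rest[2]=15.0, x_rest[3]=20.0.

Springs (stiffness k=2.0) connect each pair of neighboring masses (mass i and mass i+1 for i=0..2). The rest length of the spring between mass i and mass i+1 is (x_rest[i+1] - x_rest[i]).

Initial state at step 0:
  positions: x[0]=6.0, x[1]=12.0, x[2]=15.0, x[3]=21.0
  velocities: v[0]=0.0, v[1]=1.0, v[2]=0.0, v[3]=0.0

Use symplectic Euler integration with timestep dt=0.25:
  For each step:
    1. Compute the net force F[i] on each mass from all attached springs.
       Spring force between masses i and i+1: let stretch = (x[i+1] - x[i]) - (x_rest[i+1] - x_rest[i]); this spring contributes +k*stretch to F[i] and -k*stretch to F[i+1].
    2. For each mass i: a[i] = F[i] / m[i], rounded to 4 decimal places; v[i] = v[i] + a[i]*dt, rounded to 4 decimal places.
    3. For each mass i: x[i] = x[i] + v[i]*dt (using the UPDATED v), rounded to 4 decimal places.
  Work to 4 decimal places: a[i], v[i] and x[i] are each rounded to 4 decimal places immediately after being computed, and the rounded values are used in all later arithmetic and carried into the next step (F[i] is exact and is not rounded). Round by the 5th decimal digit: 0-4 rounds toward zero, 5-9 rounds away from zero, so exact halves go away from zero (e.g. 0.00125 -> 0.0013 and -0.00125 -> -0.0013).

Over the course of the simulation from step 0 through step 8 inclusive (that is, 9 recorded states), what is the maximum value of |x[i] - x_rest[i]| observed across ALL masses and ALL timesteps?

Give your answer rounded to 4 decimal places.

Step 0: x=[6.0000 12.0000 15.0000 21.0000] v=[0.0000 1.0000 0.0000 0.0000]
Step 1: x=[6.1250 11.8750 15.3750 20.8750] v=[0.5000 -0.5000 1.5000 -0.5000]
Step 2: x=[6.3438 11.4688 16.0000 20.6875] v=[0.8750 -1.6250 2.5000 -0.7500]
Step 3: x=[6.5782 10.9883 16.6446 20.5391] v=[0.9375 -1.9219 2.5782 -0.5938]
Step 4: x=[6.7389 10.6636 17.0689 20.5288] v=[0.6426 -1.2988 1.6973 -0.0411]
Step 5: x=[6.7652 10.6490 17.1251 20.7111] v=[0.1050 -0.0585 0.2246 0.7290]
Step 6: x=[6.6519 10.9584 16.8200 21.0701] v=[-0.4531 1.2377 -1.2205 1.4360]
Step 7: x=[6.4519 11.4622 16.3134 21.5229] v=[-0.7999 2.0153 -2.0263 1.8110]
Step 8: x=[6.2532 11.9462 15.8516 21.9495] v=[-0.7948 1.9358 -1.8472 1.7063]
Max displacement = 2.1251

Answer: 2.1251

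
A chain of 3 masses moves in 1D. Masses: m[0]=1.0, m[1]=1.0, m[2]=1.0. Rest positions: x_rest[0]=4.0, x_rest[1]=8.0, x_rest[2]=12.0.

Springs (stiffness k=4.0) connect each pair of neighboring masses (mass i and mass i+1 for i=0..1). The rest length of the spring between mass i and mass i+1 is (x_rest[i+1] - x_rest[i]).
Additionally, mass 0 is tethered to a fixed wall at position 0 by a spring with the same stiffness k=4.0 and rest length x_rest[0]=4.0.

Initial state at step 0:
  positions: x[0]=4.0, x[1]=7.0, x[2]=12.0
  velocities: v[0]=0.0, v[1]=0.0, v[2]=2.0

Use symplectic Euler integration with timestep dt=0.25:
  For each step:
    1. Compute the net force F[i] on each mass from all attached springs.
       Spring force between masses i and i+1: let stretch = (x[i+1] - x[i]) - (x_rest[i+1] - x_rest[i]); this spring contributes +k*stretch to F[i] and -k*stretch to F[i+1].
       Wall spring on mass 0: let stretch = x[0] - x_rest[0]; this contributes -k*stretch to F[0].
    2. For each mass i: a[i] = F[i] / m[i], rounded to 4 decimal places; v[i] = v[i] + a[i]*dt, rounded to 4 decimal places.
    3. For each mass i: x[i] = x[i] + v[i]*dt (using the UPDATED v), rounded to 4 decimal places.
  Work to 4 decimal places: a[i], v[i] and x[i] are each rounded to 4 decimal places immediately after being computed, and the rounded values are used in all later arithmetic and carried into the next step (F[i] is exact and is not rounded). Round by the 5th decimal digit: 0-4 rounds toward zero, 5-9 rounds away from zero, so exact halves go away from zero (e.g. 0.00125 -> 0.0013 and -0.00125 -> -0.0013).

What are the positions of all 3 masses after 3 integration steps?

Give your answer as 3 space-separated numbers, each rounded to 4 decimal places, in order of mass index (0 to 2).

Step 0: x=[4.0000 7.0000 12.0000] v=[0.0000 0.0000 2.0000]
Step 1: x=[3.7500 7.5000 12.2500] v=[-1.0000 2.0000 1.0000]
Step 2: x=[3.5000 8.2500 12.3125] v=[-1.0000 3.0000 0.2500]
Step 3: x=[3.5625 8.8281 12.3594] v=[0.2500 2.3125 0.1875]

Answer: 3.5625 8.8281 12.3594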